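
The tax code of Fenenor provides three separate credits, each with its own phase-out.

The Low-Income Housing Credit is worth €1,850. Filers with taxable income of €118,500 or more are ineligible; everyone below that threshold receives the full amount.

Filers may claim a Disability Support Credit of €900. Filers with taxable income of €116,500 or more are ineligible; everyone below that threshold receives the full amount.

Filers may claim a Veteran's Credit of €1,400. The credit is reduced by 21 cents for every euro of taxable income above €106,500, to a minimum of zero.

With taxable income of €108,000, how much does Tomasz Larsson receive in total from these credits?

€3,835

Low-Income Housing Credit: €108,000 is below the €118,500 cutoff, so the full €1,850 applies.
Disability Support Credit: €108,000 is below the €116,500 cutoff, so the full €900 applies.
Veteran's Credit: 21% of the €1,500 excess over €106,500 is €315; credit = €1,400 − €315 = €1,085.
Total: €1,850 + €900 + €1,085 = €3,835.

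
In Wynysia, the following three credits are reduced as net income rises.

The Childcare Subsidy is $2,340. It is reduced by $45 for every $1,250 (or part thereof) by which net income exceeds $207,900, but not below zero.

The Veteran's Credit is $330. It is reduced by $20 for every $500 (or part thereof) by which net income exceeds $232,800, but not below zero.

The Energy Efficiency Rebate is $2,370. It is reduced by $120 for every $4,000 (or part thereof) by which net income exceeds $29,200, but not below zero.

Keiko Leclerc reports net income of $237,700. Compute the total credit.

$1,390

Childcare Subsidy: income exceeds $207,900 by $29,800, which is 24 full-or-partial $1,250 increments; reduction = 24 × $45 = $1,080, leaving $1,260.
Veteran's Credit: income exceeds $232,800 by $4,900, which is 10 full-or-partial $500 increments; reduction = 10 × $20 = $200, leaving $130.
Energy Efficiency Rebate: income exceeds $29,200 by $208,500 → 53 increments × $120 = $6,360 ≥ base, so the credit is $0.
Total: $1,260 + $130 + $0 = $1,390.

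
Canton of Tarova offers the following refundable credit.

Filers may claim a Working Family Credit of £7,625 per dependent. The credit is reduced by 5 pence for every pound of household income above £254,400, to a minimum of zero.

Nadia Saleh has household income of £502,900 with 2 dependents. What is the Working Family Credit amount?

Working Family Credit: base = 2 × £7,625 = £15,250. 5% of the £248,500 excess over £254,400 is £12,425; credit = £15,250 − £12,425 = £2,825.

£2,825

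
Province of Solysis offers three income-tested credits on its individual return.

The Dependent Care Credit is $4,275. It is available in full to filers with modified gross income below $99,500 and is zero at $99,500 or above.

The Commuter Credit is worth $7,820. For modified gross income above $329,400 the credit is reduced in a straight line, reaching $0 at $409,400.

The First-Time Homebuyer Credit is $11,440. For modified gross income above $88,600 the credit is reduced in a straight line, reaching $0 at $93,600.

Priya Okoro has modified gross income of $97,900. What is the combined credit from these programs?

Dependent Care Credit: $97,900 is below the $99,500 cutoff, so the full $4,275 applies.
Commuter Credit: $97,900 is at or below the $329,400 threshold, so the full $7,820 applies.
First-Time Homebuyer Credit: $97,900 is at or above $93,600, so the credit is $0.
Total: $4,275 + $7,820 + $0 = $12,095.

$12,095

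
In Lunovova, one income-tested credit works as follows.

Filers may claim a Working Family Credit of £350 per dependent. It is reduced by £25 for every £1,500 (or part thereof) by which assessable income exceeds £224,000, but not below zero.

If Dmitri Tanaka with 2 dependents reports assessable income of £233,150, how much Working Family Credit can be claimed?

£525

Working Family Credit: base = 2 × £350 = £700. income exceeds £224,000 by £9,150, which is 7 full-or-partial £1,500 increments; reduction = 7 × £25 = £175, leaving £525.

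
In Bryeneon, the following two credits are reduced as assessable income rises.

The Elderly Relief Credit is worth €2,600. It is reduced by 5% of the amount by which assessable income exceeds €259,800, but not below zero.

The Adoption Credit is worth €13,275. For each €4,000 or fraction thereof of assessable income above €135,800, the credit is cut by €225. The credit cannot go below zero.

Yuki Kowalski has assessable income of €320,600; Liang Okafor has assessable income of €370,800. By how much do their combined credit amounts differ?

Yuki (€320,600): Elderly Relief Credit: 5% of the €60,800 excess over €259,800 is €3,040 ≥ base, so the credit is €0. Adoption Credit: income exceeds €135,800 by €184,800, which is 47 full-or-partial €4,000 increments; reduction = 47 × €225 = €10,575, leaving €2,700. total €0 + €2,700 = €2,700
Liang (€370,800): Elderly Relief Credit: 5% of the €111,000 excess over €259,800 is €5,550 ≥ base, so the credit is €0. Adoption Credit: income exceeds €135,800 by €235,000 → 59 increments × €225 = €13,275 ≥ base, so the credit is €0. total €0 + €0 = €0
Difference: |€2,700 − €0| = €2,700.

€2,700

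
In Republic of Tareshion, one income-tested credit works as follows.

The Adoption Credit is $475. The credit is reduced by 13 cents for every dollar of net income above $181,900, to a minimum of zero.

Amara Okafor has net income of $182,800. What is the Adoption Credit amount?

$358

Adoption Credit: 13% of the $900 excess over $181,900 is $117; credit = $475 − $117 = $358.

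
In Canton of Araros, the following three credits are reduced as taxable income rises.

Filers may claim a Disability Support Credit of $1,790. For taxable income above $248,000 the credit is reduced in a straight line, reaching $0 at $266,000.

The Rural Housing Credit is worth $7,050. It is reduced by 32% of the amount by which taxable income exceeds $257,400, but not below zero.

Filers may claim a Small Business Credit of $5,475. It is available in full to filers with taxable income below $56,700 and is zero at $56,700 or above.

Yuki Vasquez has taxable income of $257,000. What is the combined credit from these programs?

Disability Support Credit: $257,000 is $9,000 into a $18,000 phase-out range, leaving 9,000/18,000 of the credit: $1,790 × 9,000/18,000 = $895.
Rural Housing Credit: $257,000 is at or below the $257,400 threshold, so the full $7,050 applies.
Small Business Credit: $257,000 meets or exceeds the $56,700 cutoff, so the credit is $0.
Total: $895 + $7,050 + $0 = $7,945.

$7,945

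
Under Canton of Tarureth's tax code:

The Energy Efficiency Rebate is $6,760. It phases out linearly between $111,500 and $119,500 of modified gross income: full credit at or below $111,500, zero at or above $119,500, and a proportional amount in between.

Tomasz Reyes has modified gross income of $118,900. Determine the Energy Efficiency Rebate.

$507

Energy Efficiency Rebate: $118,900 is $7,400 into a $8,000 phase-out range, leaving 600/8,000 of the credit: $6,760 × 600/8,000 = $507.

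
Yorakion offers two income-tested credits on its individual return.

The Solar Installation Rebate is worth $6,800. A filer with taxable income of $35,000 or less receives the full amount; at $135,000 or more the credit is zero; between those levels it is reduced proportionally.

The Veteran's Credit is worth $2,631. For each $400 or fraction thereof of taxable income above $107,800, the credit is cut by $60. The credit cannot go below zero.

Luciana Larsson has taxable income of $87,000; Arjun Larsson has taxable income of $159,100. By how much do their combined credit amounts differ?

$5,895

Luciana ($87,000): Solar Installation Rebate: $87,000 is $52,000 into a $100,000 phase-out range, leaving 48,000/100,000 of the credit: $6,800 × 48,000/100,000 = $3,264. Veteran's Credit: $87,000 is at or below the $107,800 threshold, so the full $2,631 applies. total $3,264 + $2,631 = $5,895
Arjun ($159,100): Solar Installation Rebate: $159,100 is at or above $135,000, so the credit is $0. Veteran's Credit: income exceeds $107,800 by $51,300 → 129 increments × $60 = $7,740 ≥ base, so the credit is $0. total $0 + $0 = $0
Difference: |$5,895 − $0| = $5,895.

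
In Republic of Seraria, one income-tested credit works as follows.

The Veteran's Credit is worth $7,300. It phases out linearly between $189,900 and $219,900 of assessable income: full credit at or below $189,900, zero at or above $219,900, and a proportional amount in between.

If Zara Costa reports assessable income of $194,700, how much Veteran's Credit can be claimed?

$6,132

Veteran's Credit: $194,700 is $4,800 into a $30,000 phase-out range, leaving 25,200/30,000 of the credit: $7,300 × 25,200/30,000 = $6,132.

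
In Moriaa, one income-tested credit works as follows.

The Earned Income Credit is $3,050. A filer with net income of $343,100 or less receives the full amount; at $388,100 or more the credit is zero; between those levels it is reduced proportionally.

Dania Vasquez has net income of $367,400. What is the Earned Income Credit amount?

Earned Income Credit: $367,400 is $24,300 into a $45,000 phase-out range, leaving 20,700/45,000 of the credit: $3,050 × 20,700/45,000 = $1,403.

$1,403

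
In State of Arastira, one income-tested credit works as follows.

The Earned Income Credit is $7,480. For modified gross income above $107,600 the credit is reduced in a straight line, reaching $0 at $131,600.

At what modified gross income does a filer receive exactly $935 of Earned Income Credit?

$128,600

$935 is 935/7,480 of the full $7,480, so 6,545/7,480 of the $24,000 range has been used: income = $107,600 + $24,000 × 6,545/7,480 = $128,600.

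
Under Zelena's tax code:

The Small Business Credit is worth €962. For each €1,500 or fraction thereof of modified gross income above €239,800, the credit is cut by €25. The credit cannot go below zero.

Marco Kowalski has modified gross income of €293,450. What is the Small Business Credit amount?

Small Business Credit: income exceeds €239,800 by €53,650, which is 36 full-or-partial €1,500 increments; reduction = 36 × €25 = €900, leaving €62.

€62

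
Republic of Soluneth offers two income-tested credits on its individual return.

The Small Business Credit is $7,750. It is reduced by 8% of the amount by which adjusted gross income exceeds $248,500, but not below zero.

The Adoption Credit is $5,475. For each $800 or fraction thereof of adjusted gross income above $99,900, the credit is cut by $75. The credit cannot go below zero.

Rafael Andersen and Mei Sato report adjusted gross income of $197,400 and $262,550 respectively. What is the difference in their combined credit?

Rafael ($197,400): Small Business Credit: $197,400 is at or below the $248,500 threshold, so the full $7,750 applies. Adoption Credit: income exceeds $99,900 by $97,500 → 122 increments × $75 = $9,150 ≥ base, so the credit is $0. total $7,750 + $0 = $7,750
Mei ($262,550): Small Business Credit: 8% of the $14,050 excess over $248,500 is $1,124; credit = $7,750 − $1,124 = $6,626. Adoption Credit: income exceeds $99,900 by $162,650 → 204 increments × $75 = $15,300 ≥ base, so the credit is $0. total $6,626 + $0 = $6,626
Difference: |$7,750 − $6,626| = $1,124.

$1,124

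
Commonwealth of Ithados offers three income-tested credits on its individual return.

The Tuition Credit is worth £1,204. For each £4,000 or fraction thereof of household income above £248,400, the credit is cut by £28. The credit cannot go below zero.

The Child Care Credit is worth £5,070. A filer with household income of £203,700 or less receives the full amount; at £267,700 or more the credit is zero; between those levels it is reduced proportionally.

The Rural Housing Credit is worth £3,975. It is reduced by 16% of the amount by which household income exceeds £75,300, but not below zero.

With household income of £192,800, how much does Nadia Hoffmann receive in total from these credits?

Tuition Credit: £192,800 is at or below the £248,400 threshold, so the full £1,204 applies.
Child Care Credit: £192,800 is at or below the £203,700 threshold, so the full £5,070 applies.
Rural Housing Credit: 16% of the £117,500 excess over £75,300 is £18,800 ≥ base, so the credit is £0.
Total: £1,204 + £5,070 + £0 = £6,274.

£6,274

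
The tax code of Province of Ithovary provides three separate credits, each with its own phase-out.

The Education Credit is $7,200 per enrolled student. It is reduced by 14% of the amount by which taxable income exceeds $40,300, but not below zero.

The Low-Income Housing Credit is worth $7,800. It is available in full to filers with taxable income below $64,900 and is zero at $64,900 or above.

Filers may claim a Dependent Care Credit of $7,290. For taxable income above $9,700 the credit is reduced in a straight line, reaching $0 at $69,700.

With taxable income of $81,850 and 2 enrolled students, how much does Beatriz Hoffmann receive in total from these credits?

Education Credit: base = 2 × $7,200 = $14,400. 14% of the $41,550 excess over $40,300 is $5,817; credit = $14,400 − $5,817 = $8,583.
Low-Income Housing Credit: $81,850 meets or exceeds the $64,900 cutoff, so the credit is $0.
Dependent Care Credit: $81,850 is at or above $69,700, so the credit is $0.
Total: $8,583 + $0 + $0 = $8,583.

$8,583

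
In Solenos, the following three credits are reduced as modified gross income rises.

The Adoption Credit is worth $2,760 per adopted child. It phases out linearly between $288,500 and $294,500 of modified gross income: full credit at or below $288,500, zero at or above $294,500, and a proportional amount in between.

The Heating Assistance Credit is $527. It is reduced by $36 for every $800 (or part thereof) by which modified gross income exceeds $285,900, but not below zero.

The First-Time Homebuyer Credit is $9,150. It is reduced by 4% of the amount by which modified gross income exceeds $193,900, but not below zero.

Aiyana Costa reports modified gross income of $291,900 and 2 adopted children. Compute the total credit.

Adoption Credit: base = 2 × $2,760 = $5,520. $291,900 is $3,400 into a $6,000 phase-out range, leaving 2,600/6,000 of the credit: $5,520 × 2,600/6,000 = $2,392.
Heating Assistance Credit: income exceeds $285,900 by $6,000, which is 8 full-or-partial $800 increments; reduction = 8 × $36 = $288, leaving $239.
First-Time Homebuyer Credit: 4% of the $98,000 excess over $193,900 is $3,920; credit = $9,150 − $3,920 = $5,230.
Total: $2,392 + $239 + $5,230 = $7,861.

$7,861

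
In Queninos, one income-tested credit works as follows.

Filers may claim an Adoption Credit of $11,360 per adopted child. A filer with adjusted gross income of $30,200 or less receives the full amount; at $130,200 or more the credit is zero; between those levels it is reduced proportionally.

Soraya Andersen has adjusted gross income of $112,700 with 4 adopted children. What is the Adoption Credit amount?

$7,952

Adoption Credit: base = 4 × $11,360 = $45,440. $112,700 is $82,500 into a $100,000 phase-out range, leaving 17,500/100,000 of the credit: $45,440 × 17,500/100,000 = $7,952.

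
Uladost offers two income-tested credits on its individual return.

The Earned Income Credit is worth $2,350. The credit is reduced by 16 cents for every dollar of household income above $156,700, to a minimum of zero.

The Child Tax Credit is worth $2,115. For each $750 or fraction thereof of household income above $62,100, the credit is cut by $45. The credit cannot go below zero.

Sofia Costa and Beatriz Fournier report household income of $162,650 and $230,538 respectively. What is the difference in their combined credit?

Sofia ($162,650): Earned Income Credit: 16% of the $5,950 excess over $156,700 is $952; credit = $2,350 − $952 = $1,398. Child Tax Credit: income exceeds $62,100 by $100,550 → 135 increments × $45 = $6,075 ≥ base, so the credit is $0. total $1,398 + $0 = $1,398
Beatriz ($230,538): Earned Income Credit: 16% of the $73,838 excess over $156,700 is $11,814.08 ≥ base, so the credit is $0. Child Tax Credit: income exceeds $62,100 by $168,438 → 225 increments × $45 = $10,125 ≥ base, so the credit is $0. total $0 + $0 = $0
Difference: |$1,398 − $0| = $1,398.

$1,398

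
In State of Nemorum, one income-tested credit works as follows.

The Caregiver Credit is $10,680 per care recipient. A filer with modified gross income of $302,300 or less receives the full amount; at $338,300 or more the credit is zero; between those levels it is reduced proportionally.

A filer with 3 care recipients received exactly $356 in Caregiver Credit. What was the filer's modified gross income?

Full credit = 3 × $10,680 = $32,040.
$356 is 356/32,040 of the full $32,040, so 31,684/32,040 of the $36,000 range has been used: income = $302,300 + $36,000 × 31,684/32,040 = $337,900.

$337,900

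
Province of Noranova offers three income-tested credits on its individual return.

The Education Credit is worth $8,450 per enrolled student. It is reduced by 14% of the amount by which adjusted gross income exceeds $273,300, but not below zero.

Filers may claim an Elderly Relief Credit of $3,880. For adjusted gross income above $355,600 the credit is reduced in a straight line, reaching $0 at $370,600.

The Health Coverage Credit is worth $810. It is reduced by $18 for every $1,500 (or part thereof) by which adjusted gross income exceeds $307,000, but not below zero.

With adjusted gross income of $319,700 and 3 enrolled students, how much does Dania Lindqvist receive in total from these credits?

Education Credit: base = 3 × $8,450 = $25,350. 14% of the $46,400 excess over $273,300 is $6,496; credit = $25,350 − $6,496 = $18,854.
Elderly Relief Credit: $319,700 is at or below the $355,600 threshold, so the full $3,880 applies.
Health Coverage Credit: income exceeds $307,000 by $12,700, which is 9 full-or-partial $1,500 increments; reduction = 9 × $18 = $162, leaving $648.
Total: $18,854 + $3,880 + $648 = $23,382.

$23,382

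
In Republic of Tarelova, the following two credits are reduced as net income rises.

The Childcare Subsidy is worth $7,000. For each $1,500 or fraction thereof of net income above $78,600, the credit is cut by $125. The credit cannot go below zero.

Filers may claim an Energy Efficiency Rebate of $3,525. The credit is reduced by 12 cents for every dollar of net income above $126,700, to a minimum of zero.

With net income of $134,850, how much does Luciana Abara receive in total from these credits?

$4,797

Childcare Subsidy: income exceeds $78,600 by $56,250, which is 38 full-or-partial $1,500 increments; reduction = 38 × $125 = $4,750, leaving $2,250.
Energy Efficiency Rebate: 12% of the $8,150 excess over $126,700 is $978; credit = $3,525 − $978 = $2,547.
Total: $2,250 + $2,547 = $4,797.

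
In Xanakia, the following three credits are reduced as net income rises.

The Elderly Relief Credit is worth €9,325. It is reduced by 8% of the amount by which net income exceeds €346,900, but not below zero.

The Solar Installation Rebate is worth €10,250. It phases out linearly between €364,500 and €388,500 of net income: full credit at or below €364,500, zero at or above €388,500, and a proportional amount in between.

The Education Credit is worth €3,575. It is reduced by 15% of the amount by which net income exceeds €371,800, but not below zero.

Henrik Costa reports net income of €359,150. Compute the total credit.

Elderly Relief Credit: 8% of the €12,250 excess over €346,900 is €980; credit = €9,325 − €980 = €8,345.
Solar Installation Rebate: €359,150 is at or below the €364,500 threshold, so the full €10,250 applies.
Education Credit: €359,150 is at or below the €371,800 threshold, so the full €3,575 applies.
Total: €8,345 + €10,250 + €3,575 = €22,170.

€22,170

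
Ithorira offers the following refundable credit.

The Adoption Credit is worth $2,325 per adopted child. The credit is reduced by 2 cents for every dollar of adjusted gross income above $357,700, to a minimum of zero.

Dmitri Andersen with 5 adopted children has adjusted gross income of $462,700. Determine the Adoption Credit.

$9,525

Adoption Credit: base = 5 × $2,325 = $11,625. 2% of the $105,000 excess over $357,700 is $2,100; credit = $11,625 − $2,100 = $9,525.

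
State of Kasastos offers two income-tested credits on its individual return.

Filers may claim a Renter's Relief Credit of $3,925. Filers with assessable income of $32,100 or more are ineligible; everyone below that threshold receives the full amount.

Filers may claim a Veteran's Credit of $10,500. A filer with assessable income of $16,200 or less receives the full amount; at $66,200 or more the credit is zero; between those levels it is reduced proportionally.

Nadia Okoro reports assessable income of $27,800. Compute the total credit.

Renter's Relief Credit: $27,800 is below the $32,100 cutoff, so the full $3,925 applies.
Veteran's Credit: $27,800 is $11,600 into a $50,000 phase-out range, leaving 38,400/50,000 of the credit: $10,500 × 38,400/50,000 = $8,064.
Total: $3,925 + $8,064 = $11,989.

$11,989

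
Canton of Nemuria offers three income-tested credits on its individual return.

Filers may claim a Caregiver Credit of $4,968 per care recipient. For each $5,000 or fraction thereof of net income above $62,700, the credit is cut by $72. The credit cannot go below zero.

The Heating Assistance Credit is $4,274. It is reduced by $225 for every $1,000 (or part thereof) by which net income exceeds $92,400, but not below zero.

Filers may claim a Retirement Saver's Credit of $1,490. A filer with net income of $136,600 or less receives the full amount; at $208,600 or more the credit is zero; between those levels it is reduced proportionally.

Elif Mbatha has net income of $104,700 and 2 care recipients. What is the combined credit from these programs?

$12,127

Caregiver Credit: base = 2 × $4,968 = $9,936. income exceeds $62,700 by $42,000, which is 9 full-or-partial $5,000 increments; reduction = 9 × $72 = $648, leaving $9,288.
Heating Assistance Credit: income exceeds $92,400 by $12,300, which is 13 full-or-partial $1,000 increments; reduction = 13 × $225 = $2,925, leaving $1,349.
Retirement Saver's Credit: $104,700 is at or below the $136,600 threshold, so the full $1,490 applies.
Total: $9,288 + $1,349 + $1,490 = $12,127.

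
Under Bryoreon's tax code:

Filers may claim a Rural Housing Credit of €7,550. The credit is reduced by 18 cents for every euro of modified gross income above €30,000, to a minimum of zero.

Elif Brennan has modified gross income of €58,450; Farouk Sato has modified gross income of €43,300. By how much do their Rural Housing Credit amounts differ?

€2,727

Elif (€58,450): Rural Housing Credit: 18% of the €28,450 excess over €30,000 is €5,121; credit = €7,550 − €5,121 = €2,429.
Farouk (€43,300): Rural Housing Credit: 18% of the €13,300 excess over €30,000 is €2,394; credit = €7,550 − €2,394 = €5,156.
Difference: |€2,429 − €5,156| = €2,727.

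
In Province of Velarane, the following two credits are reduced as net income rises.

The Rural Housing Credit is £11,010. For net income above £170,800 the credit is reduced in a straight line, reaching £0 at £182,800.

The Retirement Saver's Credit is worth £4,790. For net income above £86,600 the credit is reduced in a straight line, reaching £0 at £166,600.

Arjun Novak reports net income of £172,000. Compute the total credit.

Rural Housing Credit: £172,000 is £1,200 into a £12,000 phase-out range, leaving 10,800/12,000 of the credit: £11,010 × 10,800/12,000 = £9,909.
Retirement Saver's Credit: £172,000 is at or above £166,600, so the credit is £0.
Total: £9,909 + £0 = £9,909.

£9,909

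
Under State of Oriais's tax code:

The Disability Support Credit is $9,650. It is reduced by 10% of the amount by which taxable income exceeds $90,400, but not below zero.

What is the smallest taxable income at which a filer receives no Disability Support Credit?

$186,900

The credit falls by 10% of each dollar above $90,400, so it reaches zero when the excess is $9,650 / 10% = $96,500: income = $90,400 + $96,500 = $186,900.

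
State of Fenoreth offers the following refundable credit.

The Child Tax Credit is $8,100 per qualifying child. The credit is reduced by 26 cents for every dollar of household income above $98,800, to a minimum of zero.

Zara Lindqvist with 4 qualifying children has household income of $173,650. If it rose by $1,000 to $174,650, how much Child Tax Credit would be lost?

$260

At $173,650 — base = 4 × $8,100 = $32,400. 26% of the $74,850 excess over $98,800 is $19,461; credit = $32,400 − $19,461 = $12,939.
At $174,650 — base = 4 × $8,100 = $32,400. 26% of the $75,850 excess over $98,800 is $19,721; credit = $32,400 − $19,721 = $12,679.
Lost: $12,939 − $12,679 = $260.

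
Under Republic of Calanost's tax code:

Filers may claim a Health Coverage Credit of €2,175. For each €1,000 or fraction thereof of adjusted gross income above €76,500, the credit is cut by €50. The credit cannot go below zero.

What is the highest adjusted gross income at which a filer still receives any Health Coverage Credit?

€119,500

After 43 increments the reduction is 43 × €50 = €2,150, leaving €25; one more increment wipes it out. Increment 43 ends at excess 43 × €1,000 = €43,000, so the highest qualifying income is €76,500 + €43,000 = €119,500.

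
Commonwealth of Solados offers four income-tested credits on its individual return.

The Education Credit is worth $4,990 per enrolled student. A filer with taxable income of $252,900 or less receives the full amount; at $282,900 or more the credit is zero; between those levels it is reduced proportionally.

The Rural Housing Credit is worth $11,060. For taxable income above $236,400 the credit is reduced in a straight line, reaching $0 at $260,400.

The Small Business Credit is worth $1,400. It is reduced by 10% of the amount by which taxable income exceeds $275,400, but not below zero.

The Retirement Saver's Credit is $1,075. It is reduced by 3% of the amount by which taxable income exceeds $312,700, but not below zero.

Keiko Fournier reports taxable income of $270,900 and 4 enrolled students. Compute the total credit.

$10,459

Education Credit: base = 4 × $4,990 = $19,960. $270,900 is $18,000 into a $30,000 phase-out range, leaving 12,000/30,000 of the credit: $19,960 × 12,000/30,000 = $7,984.
Rural Housing Credit: $270,900 is at or above $260,400, so the credit is $0.
Small Business Credit: $270,900 is at or below the $275,400 threshold, so the full $1,400 applies.
Retirement Saver's Credit: $270,900 is at or below the $312,700 threshold, so the full $1,075 applies.
Total: $7,984 + $0 + $1,400 + $1,075 = $10,459.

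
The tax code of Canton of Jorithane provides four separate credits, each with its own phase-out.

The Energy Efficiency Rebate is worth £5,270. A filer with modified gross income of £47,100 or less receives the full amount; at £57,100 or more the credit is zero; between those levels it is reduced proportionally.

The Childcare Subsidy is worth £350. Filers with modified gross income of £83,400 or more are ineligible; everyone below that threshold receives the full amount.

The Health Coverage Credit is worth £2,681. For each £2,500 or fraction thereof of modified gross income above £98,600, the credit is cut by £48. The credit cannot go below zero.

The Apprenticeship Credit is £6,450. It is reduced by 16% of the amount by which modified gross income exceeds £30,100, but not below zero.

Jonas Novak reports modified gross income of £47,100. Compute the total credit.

Energy Efficiency Rebate: £47,100 is at or below the £47,100 threshold, so the full £5,270 applies.
Childcare Subsidy: £47,100 is below the £83,400 cutoff, so the full £350 applies.
Health Coverage Credit: £47,100 is at or below the £98,600 threshold, so the full £2,681 applies.
Apprenticeship Credit: 16% of the £17,000 excess over £30,100 is £2,720; credit = £6,450 − £2,720 = £3,730.
Total: £5,270 + £350 + £2,681 + £3,730 = £12,031.

£12,031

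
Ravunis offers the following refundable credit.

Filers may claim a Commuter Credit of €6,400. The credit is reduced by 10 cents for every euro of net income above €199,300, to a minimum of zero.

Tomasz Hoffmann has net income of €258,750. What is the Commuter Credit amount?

€455

Commuter Credit: 10% of the €59,450 excess over €199,300 is €5,945; credit = €6,400 − €5,945 = €455.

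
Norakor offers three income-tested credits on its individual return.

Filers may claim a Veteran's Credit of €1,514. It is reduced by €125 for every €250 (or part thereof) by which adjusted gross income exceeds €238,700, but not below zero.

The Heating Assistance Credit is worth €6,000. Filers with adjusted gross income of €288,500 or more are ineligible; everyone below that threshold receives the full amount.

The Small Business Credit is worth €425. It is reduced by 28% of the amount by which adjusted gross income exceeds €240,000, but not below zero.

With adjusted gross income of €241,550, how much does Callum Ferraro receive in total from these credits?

€6,014

Veteran's Credit: income exceeds €238,700 by €2,850, which is 12 full-or-partial €250 increments; reduction = 12 × €125 = €1,500, leaving €14.
Heating Assistance Credit: €241,550 is below the €288,500 cutoff, so the full €6,000 applies.
Small Business Credit: 28% of the €1,550 excess over €240,000 is €434 ≥ base, so the credit is €0.
Total: €14 + €6,000 + €0 = €6,014.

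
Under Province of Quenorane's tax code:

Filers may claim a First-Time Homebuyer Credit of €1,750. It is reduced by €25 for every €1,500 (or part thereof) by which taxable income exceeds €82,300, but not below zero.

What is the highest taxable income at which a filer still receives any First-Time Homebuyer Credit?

After 69 increments the reduction is 69 × €25 = €1,725, leaving €25; one more increment wipes it out. Increment 69 ends at excess 69 × €1,500 = €103,500, so the highest qualifying income is €82,300 + €103,500 = €185,800.

€185,800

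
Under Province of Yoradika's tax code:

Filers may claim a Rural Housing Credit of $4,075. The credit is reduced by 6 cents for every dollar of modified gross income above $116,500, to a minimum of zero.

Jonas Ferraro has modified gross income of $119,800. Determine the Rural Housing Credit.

$3,877

Rural Housing Credit: 6% of the $3,300 excess over $116,500 is $198; credit = $4,075 − $198 = $3,877.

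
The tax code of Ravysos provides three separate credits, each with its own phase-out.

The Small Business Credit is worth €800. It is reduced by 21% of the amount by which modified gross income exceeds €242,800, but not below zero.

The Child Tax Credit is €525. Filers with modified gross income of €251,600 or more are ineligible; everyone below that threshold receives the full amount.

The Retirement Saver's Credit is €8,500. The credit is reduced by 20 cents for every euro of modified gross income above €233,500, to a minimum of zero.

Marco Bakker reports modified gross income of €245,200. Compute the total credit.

Small Business Credit: 21% of the €2,400 excess over €242,800 is €504; credit = €800 − €504 = €296.
Child Tax Credit: €245,200 is below the €251,600 cutoff, so the full €525 applies.
Retirement Saver's Credit: 20% of the €11,700 excess over €233,500 is €2,340; credit = €8,500 − €2,340 = €6,160.
Total: €296 + €525 + €6,160 = €6,981.

€6,981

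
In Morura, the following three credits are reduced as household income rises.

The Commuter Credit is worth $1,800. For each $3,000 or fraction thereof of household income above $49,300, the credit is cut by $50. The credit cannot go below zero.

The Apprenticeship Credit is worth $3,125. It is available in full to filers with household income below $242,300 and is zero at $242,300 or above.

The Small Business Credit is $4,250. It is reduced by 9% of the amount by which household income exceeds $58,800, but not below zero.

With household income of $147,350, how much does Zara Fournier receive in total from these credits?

$3,275

Commuter Credit: income exceeds $49,300 by $98,050, which is 33 full-or-partial $3,000 increments; reduction = 33 × $50 = $1,650, leaving $150.
Apprenticeship Credit: $147,350 is below the $242,300 cutoff, so the full $3,125 applies.
Small Business Credit: 9% of the $88,550 excess over $58,800 is $7,969.50 ≥ base, so the credit is $0.
Total: $150 + $3,125 + $0 = $3,275.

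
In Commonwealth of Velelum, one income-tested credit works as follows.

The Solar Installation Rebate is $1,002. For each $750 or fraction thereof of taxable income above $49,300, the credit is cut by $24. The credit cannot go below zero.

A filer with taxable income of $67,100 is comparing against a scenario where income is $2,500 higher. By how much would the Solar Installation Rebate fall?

$96

At $67,100 — income exceeds $49,300 by $17,800, which is 24 full-or-partial $750 increments; reduction = 24 × $24 = $576, leaving $426.
At $69,600 — income exceeds $49,300 by $20,300, which is 28 full-or-partial $750 increments; reduction = 28 × $24 = $672, leaving $330.
Lost: $426 − $330 = $96.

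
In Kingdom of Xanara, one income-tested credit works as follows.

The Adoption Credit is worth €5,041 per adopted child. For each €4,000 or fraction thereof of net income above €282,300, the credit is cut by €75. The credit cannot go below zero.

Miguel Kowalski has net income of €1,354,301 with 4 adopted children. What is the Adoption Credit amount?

€0

Adoption Credit: base = 4 × €5,041 = €20,164. income exceeds €282,300 by €1,072,001 → 269 increments × €75 = €20,175 ≥ base, so the credit is €0.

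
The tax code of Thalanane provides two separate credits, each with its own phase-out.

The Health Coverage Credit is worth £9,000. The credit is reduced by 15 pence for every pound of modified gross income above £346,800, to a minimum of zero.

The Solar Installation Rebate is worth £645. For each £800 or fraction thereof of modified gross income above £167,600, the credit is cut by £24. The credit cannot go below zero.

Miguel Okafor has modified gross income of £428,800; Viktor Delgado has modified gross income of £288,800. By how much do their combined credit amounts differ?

Miguel (£428,800): Health Coverage Credit: 15% of the £82,000 excess over £346,800 is £12,300 ≥ base, so the credit is £0. Solar Installation Rebate: income exceeds £167,600 by £261,200 → 327 increments × £24 = £7,848 ≥ base, so the credit is £0. total £0 + £0 = £0
Viktor (£288,800): Health Coverage Credit: £288,800 is at or below the £346,800 threshold, so the full £9,000 applies. Solar Installation Rebate: income exceeds £167,600 by £121,200 → 152 increments × £24 = £3,648 ≥ base, so the credit is £0. total £9,000 + £0 = £9,000
Difference: |£0 − £9,000| = £9,000.

£9,000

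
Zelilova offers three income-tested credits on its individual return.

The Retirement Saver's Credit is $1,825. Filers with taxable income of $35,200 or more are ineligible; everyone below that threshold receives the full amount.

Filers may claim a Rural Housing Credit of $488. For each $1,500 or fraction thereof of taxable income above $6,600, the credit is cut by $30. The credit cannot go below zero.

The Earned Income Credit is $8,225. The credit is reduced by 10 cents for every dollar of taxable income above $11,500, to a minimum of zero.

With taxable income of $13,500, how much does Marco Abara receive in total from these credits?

$10,188

Retirement Saver's Credit: $13,500 is below the $35,200 cutoff, so the full $1,825 applies.
Rural Housing Credit: income exceeds $6,600 by $6,900, which is 5 full-or-partial $1,500 increments; reduction = 5 × $30 = $150, leaving $338.
Earned Income Credit: 10% of the $2,000 excess over $11,500 is $200; credit = $8,225 − $200 = $8,025.
Total: $1,825 + $338 + $8,025 = $10,188.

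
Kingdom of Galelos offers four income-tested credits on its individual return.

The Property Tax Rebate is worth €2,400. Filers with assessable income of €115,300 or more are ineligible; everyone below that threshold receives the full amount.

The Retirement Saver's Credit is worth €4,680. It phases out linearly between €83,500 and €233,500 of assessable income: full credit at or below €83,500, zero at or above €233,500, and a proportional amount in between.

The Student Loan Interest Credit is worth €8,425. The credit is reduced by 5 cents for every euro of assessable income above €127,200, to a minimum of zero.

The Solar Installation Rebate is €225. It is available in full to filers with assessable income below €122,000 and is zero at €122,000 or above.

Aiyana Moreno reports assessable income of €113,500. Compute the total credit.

€14,794

Property Tax Rebate: €113,500 is below the €115,300 cutoff, so the full €2,400 applies.
Retirement Saver's Credit: €113,500 is €30,000 into a €150,000 phase-out range, leaving 120,000/150,000 of the credit: €4,680 × 120,000/150,000 = €3,744.
Student Loan Interest Credit: €113,500 is at or below the €127,200 threshold, so the full €8,425 applies.
Solar Installation Rebate: €113,500 is below the €122,000 cutoff, so the full €225 applies.
Total: €2,400 + €3,744 + €8,425 + €225 = €14,794.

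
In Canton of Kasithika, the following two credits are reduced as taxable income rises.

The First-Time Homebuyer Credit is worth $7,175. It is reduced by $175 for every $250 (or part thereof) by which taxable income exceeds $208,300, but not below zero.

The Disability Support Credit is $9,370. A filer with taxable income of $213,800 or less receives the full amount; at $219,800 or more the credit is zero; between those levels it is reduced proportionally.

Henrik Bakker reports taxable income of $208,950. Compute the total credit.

First-Time Homebuyer Credit: income exceeds $208,300 by $650, which is 3 full-or-partial $250 increments; reduction = 3 × $175 = $525, leaving $6,650.
Disability Support Credit: $208,950 is at or below the $213,800 threshold, so the full $9,370 applies.
Total: $6,650 + $9,370 = $16,020.

$16,020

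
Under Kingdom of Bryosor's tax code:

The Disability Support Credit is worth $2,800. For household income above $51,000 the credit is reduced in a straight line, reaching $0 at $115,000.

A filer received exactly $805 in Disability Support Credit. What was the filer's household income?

$805 is 805/2,800 of the full $2,800, so 1,995/2,800 of the $64,000 range has been used: income = $51,000 + $64,000 × 1,995/2,800 = $96,600.

$96,600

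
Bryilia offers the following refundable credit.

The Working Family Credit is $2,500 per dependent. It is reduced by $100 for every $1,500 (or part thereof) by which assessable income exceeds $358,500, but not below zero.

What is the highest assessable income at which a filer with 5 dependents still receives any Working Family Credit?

$544,500

Full credit = 5 × $2,500 = $12,500.
After 124 increments the reduction is 124 × $100 = $12,400, leaving $100; one more increment wipes it out. Increment 124 ends at excess 124 × $1,500 = $186,000, so the highest qualifying income is $358,500 + $186,000 = $544,500.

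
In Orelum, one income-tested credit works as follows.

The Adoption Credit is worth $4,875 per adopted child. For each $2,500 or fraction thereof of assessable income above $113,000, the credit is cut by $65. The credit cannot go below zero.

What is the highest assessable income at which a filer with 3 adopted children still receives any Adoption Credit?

Full credit = 3 × $4,875 = $14,625.
After 224 increments the reduction is 224 × $65 = $14,560, leaving $65; one more increment wipes it out. Increment 224 ends at excess 224 × $2,500 = $560,000, so the highest qualifying income is $113,000 + $560,000 = $673,000.

$673,000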